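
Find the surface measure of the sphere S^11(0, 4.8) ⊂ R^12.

The surface area of an n-ball is 2π^(n/2) r^(n-1) / Γ(n/2). For n=12, r=4.8: 4.99346e+08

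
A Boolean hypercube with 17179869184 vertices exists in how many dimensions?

2^n = 17179869184 ⇒ n = log_2(17179869184) = 34.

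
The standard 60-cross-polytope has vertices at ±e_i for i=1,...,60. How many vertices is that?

The 60-dimensional cross-polytope has 2n = 2·60 = 120 vertices.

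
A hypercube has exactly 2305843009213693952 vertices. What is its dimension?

n = log_2(2305843009213693952) = 61.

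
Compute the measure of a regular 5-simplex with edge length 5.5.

V = (5.5^5 / 5!) · √((5+1) / 2^5) ≈ 18.1607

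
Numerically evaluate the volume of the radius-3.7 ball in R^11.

V_11(3.7) = π^(11/2) · (3.7)^11 / Γ(11/2 + 1) ≈ 3.35215e+06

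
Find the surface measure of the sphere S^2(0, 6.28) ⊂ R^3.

S_3(6.28) = 2·π^(3/2)·(6.28)^2 / Γ(3/2) = 4πr² = 4π·(6.28)² ≈ 495.598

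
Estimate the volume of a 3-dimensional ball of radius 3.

Volume = π^{3/2}·(3)^3/Γ(5/2) = 36·π ≈ 113.097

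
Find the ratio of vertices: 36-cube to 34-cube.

The 36-cube has 2^36 = 68719476736 vertices. The 34-cube has 2^34 = 17179869184 vertices. Ratio: 68719476736/17179869184 = 4.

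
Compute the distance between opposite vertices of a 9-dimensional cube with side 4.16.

||(4.16,4.16,...,4.16)|| = √(9)·4.16 = 12.48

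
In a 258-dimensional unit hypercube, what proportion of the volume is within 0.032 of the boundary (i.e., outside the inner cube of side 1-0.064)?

1 - (1 - 2·0.032)^258 = 1 - 0.936^258 ≈ 0.9999999612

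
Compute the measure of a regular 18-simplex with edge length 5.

For a regular n-simplex with edge a, V = (a^n / n!)·√((n+1)/2^n). With a=5, n=18: V ≈ 5.07254e-06.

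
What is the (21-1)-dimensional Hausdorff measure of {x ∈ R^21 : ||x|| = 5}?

The surface area of an n-ball is 2π^(n/2) r^(n-1) / Γ(n/2). For n=21, r=5: 7812500000000000·π^10/26189163 ≈ 2.79362e+13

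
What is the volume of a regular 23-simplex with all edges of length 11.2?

V_23 = √(24) · 11.2^23 / (23! · 2^(23/2)) ≈ 0.0886708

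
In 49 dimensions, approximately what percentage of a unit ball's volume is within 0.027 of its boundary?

1 - (1-0.027)^49 ≈ 0.738465 ≈ 73.85%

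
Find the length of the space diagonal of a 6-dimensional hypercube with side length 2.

||(2,2,...,2)|| = √(6)·2 ≈ 4.89898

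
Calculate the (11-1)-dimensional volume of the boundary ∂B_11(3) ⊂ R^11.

The surface area of an n-ball is 2π^(n/2) r^(n-1) / Γ(n/2). For n=11, r=3: 139968·π^5/35 ≈ 1.2238e+06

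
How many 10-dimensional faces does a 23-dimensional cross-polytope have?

An n-cross-polytope has 2^(k+1)·C(n,k+1) k-faces. Here 2^11·C(23,11) = 2048·1352078 = 2769055744.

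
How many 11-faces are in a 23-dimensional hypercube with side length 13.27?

Number of 11-faces = C(23,11) · 2^(23-11) = 1352078 · 4096 = 5538111488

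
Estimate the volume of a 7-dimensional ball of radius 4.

V_7(4) = π^(7/2) · (4)^7 / Γ(7/2 + 1) = 262144·π^3/105 ≈ 77410.6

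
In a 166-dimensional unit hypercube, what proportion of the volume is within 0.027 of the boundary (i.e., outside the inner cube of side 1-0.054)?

1 - (1 - 2·0.027)^166 = 1 - 0.946^166 ≈ 0.9999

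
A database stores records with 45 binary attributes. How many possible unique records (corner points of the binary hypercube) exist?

Number of vertices = 2^45 = 35184372088832.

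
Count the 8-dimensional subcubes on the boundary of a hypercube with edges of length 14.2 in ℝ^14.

Choose 8 of 14 axes to span the face (C(14,8) = 3003 ways), then fix each of the remaining 6 coordinates at one of its two extreme values (2^6 = 64 ways): 3003·64 = 192192.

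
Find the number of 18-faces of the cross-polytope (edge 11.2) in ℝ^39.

Each 18-face is the convex hull of 19 vertices, one chosen as ±e_i from each of 19 distinct axes: 2^19·C(39,19) = 36135640450990080.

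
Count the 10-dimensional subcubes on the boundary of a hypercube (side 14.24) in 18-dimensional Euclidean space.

Number of 10-faces = C(18,10) · 2^(18-10) = 43758 · 256 = 11202048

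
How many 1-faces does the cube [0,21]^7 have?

The 7-cube has n·2^(n-1) = 7·2^6 = 7·64 = 448 edges.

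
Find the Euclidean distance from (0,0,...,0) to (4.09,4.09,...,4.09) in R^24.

d = √(4.09² + 4.09² + ... + 4.09²) [24 terms] = √(24·4.09²) = 4.09√24 ≈ 20.0368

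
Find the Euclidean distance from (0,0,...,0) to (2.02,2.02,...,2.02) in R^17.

||(2.02,2.02,...,2.02)|| = √(17)·2.02 ≈ 8.32867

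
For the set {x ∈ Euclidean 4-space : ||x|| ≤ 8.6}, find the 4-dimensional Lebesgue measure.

The n-ball volume is π^(n/2)·r^n/Γ(n/2+1). With n=4, r=8.6: V ≈ 26993.8.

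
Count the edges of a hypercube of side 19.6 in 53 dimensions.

Number of 1-faces = C(53,1)·2^(53-1) = 53·4503599627370496 = 238690780250636288.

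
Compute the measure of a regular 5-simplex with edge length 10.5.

V = (10.5^5 / 5!) · √((5+1) / 2^5) ≈ 460.538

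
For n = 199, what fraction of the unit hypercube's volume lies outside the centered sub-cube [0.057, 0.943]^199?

Shell fraction = 1 - (1-0.114)^199 ≈ 1 - 3.462e-11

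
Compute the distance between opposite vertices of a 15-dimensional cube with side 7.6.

The space diagonal of an n-cube of side s is s√n. Here 7.6·√15 ≈ 29.4347.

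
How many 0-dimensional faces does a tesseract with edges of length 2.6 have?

An n-cube has C(n,k)·2^(n-k) k-faces. Here C(4,0)·2^4 = 1·16 = 16.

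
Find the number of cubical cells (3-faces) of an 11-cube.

Number of 3-faces = C(11,3) · 2^(11-3) = 165 · 256 = 42240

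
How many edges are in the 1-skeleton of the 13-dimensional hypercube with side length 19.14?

Number of 1-faces = C(13,1)·2^(13-1) = 13·4096 = 53248.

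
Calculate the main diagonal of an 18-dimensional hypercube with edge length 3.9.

d = √(3.9² + 3.9² + ... + 3.9²) [18 terms] = √(18·3.9²) = 3.9√18 ≈ 16.5463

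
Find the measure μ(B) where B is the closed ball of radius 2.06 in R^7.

Volume = π^{7/2}·(2.06)^7/Γ(9/2) ≈ 743.791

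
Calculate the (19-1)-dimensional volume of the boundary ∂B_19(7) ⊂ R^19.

S_19(7) = 2·π^(19/2)·(7)^18 / Γ(19/2) = 238213646322899968·π^9/4922775 ≈ 1.44247e+15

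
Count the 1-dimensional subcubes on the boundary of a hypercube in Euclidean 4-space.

f_1(4-cube) = (4 choose 1) · 2^3 = 32.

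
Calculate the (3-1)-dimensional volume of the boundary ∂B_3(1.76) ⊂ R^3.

|∂B_3(1.76)| = 4πr² = 4π·(1.76)² ≈ 38.9256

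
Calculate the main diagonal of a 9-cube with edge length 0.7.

The space diagonal of an n-cube of side s is s√n. Here 0.7·√9 = 2.1.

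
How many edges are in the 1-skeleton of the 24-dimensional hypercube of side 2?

The 24-cube has n·2^(n-1) = 24·2^23 = 24·8388608 = 201326592 edges.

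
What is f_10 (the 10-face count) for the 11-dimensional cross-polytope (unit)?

Each 10-face is the convex hull of 11 vertices, one chosen as ±e_i from each of 11 distinct axes: 2^11·C(11,11) = 2048.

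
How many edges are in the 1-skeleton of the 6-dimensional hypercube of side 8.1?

The 6-cube has n·2^(n-1) = 6·2^5 = 6·32 = 192 edges.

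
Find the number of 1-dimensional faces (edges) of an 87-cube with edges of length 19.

The 87-cube has n·2^(n-1) = 87·2^86 = 87·77371252455336267181195264 = 6731298963614255244763987968 edges.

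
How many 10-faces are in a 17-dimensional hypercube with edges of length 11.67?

An n-cube has C(n,k)·2^(n-k) k-faces. Here C(17,10)·2^7 = 19448·128 = 2489344.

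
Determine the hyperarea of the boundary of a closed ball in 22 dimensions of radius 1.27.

|∂B_22(1.27)| ≈ 24.5354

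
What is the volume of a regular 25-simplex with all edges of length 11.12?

Volume = 11.12^25 · √(26/2^25) / 25! ≈ 0.00806465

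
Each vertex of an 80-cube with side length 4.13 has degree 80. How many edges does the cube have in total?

Each of the 2^80 = 1208925819614629174706176 vertices has degree 80; total edges = 80·2^80/2 = 48357032784585166988247040.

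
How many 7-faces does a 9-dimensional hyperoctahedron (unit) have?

An n-cross-polytope has 2^(k+1)·C(n,k+1) k-faces. Here 2^8·C(9,8) = 256·9 = 2304.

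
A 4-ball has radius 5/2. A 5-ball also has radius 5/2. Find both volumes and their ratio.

V_4(2.5) ≈ 192.766. V_5(2.5) ≈ 514.042. Ratio V_4/V_5 ≈ 0.375.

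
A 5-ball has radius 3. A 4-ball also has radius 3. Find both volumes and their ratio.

V_5(3) ≈ 1279.1. V_4(3) ≈ 399.719. Ratio V_5/V_4 ≈ 3.2.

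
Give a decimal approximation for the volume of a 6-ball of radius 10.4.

Volume = π^{6/2}·(10.4)^6/Γ(4) ≈ 6.53881e+06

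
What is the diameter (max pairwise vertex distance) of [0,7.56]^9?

The space diagonal of an n-cube of side s is s√n. Here 7.56·√9 = 22.68.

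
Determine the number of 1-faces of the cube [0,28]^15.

Choose 1 of 15 axes to span the face (C(15,1) = 15 ways), then fix each of the remaining 14 coordinates at one of its two extreme values (2^14 = 16384 ways): 15·16384 = 245760.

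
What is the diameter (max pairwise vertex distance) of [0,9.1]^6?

Diagonal = √6 · 9.1 ≈ 22.2904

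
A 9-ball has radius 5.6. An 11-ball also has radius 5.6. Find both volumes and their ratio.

V_9(5.6) ≈ 1.78653e+07. V_11(5.6) ≈ 3.20017e+08. Ratio V_9/V_11 ≈ 0.05583.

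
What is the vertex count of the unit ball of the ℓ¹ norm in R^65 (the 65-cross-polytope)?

An n-cross-polytope has 2n vertices; here n = 65, giving 130.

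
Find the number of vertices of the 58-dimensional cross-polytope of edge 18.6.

Number of vertices = 2n = 116.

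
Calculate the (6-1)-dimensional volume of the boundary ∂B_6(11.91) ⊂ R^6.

S_6(11.91) = 2·π^(6/2)·(11.91)^5 / Γ(6/2) ≈ 7.43034e+06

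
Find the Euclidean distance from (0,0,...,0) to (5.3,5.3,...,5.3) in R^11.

The space diagonal of an n-cube of side s is s√n. Here 5.3·√11 ≈ 17.5781.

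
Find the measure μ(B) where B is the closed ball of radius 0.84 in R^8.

The n-ball volume is π^(n/2)·r^n/Γ(n/2+1). With n=8, r=0.84: V ≈ 1.00606.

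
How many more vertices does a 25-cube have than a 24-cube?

The 25-cube has 2^25 = 33554432 vertices. The 24-cube has 2^24 = 16777216 vertices. Difference: 33554432 - 16777216 = 16777216.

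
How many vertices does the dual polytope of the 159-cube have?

The 159-dimensional cross-polytope has 2n = 2·159 = 318 vertices.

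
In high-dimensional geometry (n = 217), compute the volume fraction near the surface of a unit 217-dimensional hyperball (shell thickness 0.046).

1 - (1-0.046)^217 ≈ 0.999964 ≈ 99.996352%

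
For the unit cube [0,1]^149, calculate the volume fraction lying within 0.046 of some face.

1 - (1 - 2·0.046)^149 = 1 - 0.908^149 ≈ 0.9999994314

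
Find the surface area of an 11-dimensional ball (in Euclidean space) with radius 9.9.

S = n·V_n(r)/r = 11·V_11(9.9)/9.9 (volume-to-surface relation), giving 1.87434e+11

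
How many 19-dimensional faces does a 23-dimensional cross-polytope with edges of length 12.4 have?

Each 19-face is the convex hull of 20 vertices, one chosen as ±e_i from each of 20 distinct axes: 2^20·C(23,20) = 1857028096.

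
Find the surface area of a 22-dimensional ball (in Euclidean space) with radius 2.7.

|∂B_22(2.7)| ≈ 1.8559e+08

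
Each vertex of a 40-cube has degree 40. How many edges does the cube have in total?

Number of 1-faces = C(40,1)·2^(40-1) = 40·549755813888 = 21990232555520.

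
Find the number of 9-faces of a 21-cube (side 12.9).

An n-cube has C(n,k)·2^(n-k) k-faces. Here C(21,9)·2^12 = 293930·4096 = 1203937280.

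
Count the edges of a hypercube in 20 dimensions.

Each of the 2^20 = 1048576 vertices has degree 20; total edges = 20·2^20/2 = 10485760.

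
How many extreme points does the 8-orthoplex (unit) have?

Number of vertices = 2n = 16.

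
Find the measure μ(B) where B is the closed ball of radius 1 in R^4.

The n-ball volume is π^(n/2)·r^n/Γ(n/2+1). With n=4, r=1: V = π^2/2 ≈ 4.9348.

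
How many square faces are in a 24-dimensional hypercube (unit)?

Choose 2 of 24 axes to span the face (C(24,2) = 276 ways), then fix each of the remaining 22 coordinates at one of its two extreme values (2^22 = 4194304 ways): 276·4194304 = 1157627904.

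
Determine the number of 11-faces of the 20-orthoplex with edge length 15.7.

Each 11-face is the convex hull of 12 vertices, one chosen as ±e_i from each of 12 distinct axes: 2^12·C(20,12) = 515973120.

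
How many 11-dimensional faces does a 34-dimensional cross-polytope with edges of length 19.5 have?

Each 11-face is the convex hull of 12 vertices, one chosen as ±e_i from each of 12 distinct axes: 2^12·C(34,12) = 2246058147840.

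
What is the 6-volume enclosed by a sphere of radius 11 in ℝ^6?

V = 1771561·π^3/6 ≈ 9.15492e+06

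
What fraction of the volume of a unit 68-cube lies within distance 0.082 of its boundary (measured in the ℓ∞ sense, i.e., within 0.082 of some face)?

The inner cube has side 1-2·0.082 = 0.836 and volume (0.836)^68 ≈ 5.129e-06, so the shell holds 0.999995 of the volume.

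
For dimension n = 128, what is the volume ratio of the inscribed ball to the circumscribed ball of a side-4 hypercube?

V_in/V_out = n^(-n/2) = 128^(-128/2) ≈ 1.37582e-135.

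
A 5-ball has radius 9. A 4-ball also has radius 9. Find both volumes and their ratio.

V_5(9) ≈ 310821. V_4(9) ≈ 32377.2. Ratio V_5/V_4 ≈ 9.6.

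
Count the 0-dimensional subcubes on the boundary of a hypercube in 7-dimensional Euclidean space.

An n-cube has C(n,k)·2^(n-k) k-faces. Here C(7,0)·2^7 = 1·128 = 128.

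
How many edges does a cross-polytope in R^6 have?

An n-cross-polytope has 2^(k+1)·C(n,k+1) k-faces. Here 2^2·C(6,2) = 4·15 = 60.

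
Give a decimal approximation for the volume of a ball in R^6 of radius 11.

V = 1771561·π^3/6 ≈ 9.15492e+06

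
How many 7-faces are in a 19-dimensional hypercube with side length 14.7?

f_7(19-cube) = (19 choose 7) · 2^12 = 206389248.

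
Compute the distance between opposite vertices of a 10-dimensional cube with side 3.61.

The space diagonal of an n-cube of side s is s√n. Here 3.61·√10 ≈ 11.4158.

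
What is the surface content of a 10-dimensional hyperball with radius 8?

|∂B_10(8)| = 33554432·π^5/3 ≈ 3.42277e+09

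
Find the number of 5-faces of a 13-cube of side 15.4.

f_5(13-cube) = (13 choose 5) · 2^8 = 329472.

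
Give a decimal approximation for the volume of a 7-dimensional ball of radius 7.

The n-ball volume is π^(n/2)·r^n/Γ(n/2+1). With n=7, r=7: V = 1882384·π^3/15 ≈ 3.89105e+06.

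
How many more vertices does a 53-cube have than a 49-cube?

The 53-cube has 2^53 = 9007199254740992 vertices. The 49-cube has 2^49 = 562949953421312 vertices. Difference: 9007199254740992 - 562949953421312 = 8444249301319680.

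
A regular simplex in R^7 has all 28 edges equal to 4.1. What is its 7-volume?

V_7 = √(8) · 4.1^7 / (7! · 2^(7/2)) ≈ 0.966043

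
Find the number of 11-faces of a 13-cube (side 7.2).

f_11(13-cube) = (13 choose 11) · 2^2 = 312.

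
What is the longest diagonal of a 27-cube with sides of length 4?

||(4,4,...,4)|| = √(27)·4 ≈ 20.7846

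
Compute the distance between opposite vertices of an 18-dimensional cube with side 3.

The space diagonal of an n-cube of side s is s√n. Here 3·√18 ≈ 12.7279.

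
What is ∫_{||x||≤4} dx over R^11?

V = 268435456·π^5/10395 ≈ 7.9025e+06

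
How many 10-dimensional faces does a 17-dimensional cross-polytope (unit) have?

An n-cross-polytope has 2^(k+1)·C(n,k+1) k-faces. Here 2^11·C(17,11) = 2048·12376 = 25346048.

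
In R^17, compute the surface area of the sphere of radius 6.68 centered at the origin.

S = n·V_n(r)/r = 17·V_17(6.68)/6.68 (volume-to-surface relation), giving 3.76733e+13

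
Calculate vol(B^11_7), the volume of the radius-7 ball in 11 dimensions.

Volume = π^{11/2}·(7)^11/Γ(13/2) = 18078415936·π^5/1485 ≈ 3.72549e+09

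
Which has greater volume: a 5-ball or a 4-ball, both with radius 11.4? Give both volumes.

V_5(11.4) ≈ 1.0135e+06. V_4(11.4) ≈ 83346.8. The 5-ball is larger.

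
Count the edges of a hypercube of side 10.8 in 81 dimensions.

An n-cube has n·2^(n-1) edges. With n = 81: 81·1208925819614629174706176 = 97922991388784963151200256.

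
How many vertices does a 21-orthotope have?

The 21-cube has 2^21 = 2097152 vertices.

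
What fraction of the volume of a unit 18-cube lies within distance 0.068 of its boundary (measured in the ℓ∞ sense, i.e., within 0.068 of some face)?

Shell fraction = 1 - (1-0.136)^18 ≈ 0.928014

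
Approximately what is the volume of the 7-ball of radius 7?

Volume = π^{7/2}·(7)^7/Γ(9/2) = 1882384·π^3/15 ≈ 3.89105e+06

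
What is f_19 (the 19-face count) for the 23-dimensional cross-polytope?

Number of 19-faces = 2^(19+1) · C(23,19+1) = 1048576 · 1771 = 1857028096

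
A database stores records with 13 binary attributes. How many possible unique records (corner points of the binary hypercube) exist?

Number of vertices = 2^13 = 8192.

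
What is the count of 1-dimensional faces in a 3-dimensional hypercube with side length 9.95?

f_1(3-cube) = (3 choose 1) · 2^2 = 12.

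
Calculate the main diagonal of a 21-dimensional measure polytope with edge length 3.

Diagonal = √21 · 3 ≈ 13.7477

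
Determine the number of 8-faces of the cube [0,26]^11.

Choose 8 of 11 axes to span the face (C(11,8) = 165 ways), then fix each of the remaining 3 coordinates at one of its two extreme values (2^3 = 8 ways): 165·8 = 1320.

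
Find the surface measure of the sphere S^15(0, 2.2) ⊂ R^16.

S_16(2.2) = 2·π^(16/2)·(2.2)^15 / Γ(16/2) ≈ 515393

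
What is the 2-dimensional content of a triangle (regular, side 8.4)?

Area = (√3/4) · 8.4² = 30.5534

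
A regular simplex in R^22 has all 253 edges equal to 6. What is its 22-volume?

For a regular n-simplex with edge a, V = (a^n / n!)·√((n+1)/2^n). With a=6, n=22: V ≈ 2.74217e-07.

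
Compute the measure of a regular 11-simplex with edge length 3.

V = (3^11 / 11!) · √((11+1) / 2^11) ≈ 0.000339706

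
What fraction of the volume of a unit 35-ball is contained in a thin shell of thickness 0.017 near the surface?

Shell fraction = 1 - (1-0.017)^35 ≈ 0.451252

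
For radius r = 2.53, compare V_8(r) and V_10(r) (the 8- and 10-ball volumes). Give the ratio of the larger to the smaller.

V_8(2.53) ≈ 6813.22, V_10(2.53) ≈ 27401.4. The 10-ball is larger by a factor of 4.022.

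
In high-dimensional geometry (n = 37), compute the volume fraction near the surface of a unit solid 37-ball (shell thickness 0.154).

1 - (1-0.154)^37 ≈ 0.997946 ≈ 99.79%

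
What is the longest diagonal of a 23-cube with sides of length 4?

||(4,4,...,4)|| = √(23)·4 ≈ 19.1833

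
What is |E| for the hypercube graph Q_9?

An n-cube has n·2^(n-1) edges. With n = 9: 9·256 = 2304.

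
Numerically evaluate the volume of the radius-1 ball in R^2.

V = π ≈ 3.14159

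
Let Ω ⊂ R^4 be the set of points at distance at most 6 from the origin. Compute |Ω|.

V = 648·π^2 ≈ 6395.5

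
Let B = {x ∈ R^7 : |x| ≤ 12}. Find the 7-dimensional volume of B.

V_7(12) = π^(7/2) · (12)^7 / Γ(7/2 + 1) = 191102976·π^3/35 ≈ 1.69297e+08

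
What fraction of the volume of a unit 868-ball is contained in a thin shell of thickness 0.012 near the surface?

1 - (1-0.012)^868 ≈ 0.999972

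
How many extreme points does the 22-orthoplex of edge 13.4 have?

An n-cross-polytope has 2n vertices; here n = 22, giving 44.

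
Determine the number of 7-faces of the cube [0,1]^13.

Choose 7 of 13 axes to span the face (C(13,7) = 1716 ways), then fix each of the remaining 6 coordinates at one of its two extreme values (2^6 = 64 ways): 1716·64 = 109824.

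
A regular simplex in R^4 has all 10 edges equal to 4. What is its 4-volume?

For a regular n-simplex with edge a, V = (a^n / n!)·√((n+1)/2^n). With a=4, n=4: V ≈ 5.96285.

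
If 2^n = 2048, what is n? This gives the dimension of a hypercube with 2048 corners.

2^n = 2048 ⇒ n = log_2(2048) = 11.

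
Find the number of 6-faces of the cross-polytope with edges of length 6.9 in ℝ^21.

Each 6-face is the convex hull of 7 vertices, one chosen as ±e_i from each of 7 distinct axes: 2^7·C(21,7) = 14883840.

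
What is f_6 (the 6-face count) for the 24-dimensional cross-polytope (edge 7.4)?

Number of 6-faces = 2^(6+1) · C(24,6+1) = 128 · 346104 = 44301312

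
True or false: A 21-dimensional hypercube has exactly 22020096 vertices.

False. The 21-cube has 2^21 = 2097152 vertices.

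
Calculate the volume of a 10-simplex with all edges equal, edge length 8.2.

Volume = 8.2^10 · √(11/2^10) / 10! ≈ 39.2574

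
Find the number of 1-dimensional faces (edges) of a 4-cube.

Number of 1-faces = C(4,1)·2^(4-1) = 4·8 = 32.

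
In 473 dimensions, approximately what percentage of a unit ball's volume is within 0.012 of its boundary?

1 - (1-0.012)^473 ≈ 0.996688 ≈ 99.67%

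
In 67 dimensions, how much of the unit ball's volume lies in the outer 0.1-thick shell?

1 - (1-0.1)^67 ≈ 0.99914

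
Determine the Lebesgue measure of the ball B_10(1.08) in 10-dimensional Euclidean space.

Volume = π^{10/2}·(1.08)^10/Γ(6) ≈ 5.50561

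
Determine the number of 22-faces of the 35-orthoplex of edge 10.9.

f_22(35-orthoplex) = 2^23 · (35 choose 23) = 6999889045094400.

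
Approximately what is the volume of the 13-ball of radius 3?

V = 7558272·π^6/5005 ≈ 1.45184e+06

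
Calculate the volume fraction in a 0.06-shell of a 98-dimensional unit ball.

Shell fraction = 1 - (1-0.06)^98 ≈ 0.997674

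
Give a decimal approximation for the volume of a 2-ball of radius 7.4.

Volume = π^{2/2}·(7.4)^2/Γ(2) ≈ 172.034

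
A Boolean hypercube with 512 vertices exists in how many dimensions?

Since 2^n = 512, we have n = 9.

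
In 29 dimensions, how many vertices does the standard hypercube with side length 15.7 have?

An n-cube has 2^n vertices; for n = 29 that is 2^29 = 536870912.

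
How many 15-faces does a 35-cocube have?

Each 15-face is the convex hull of 16 vertices, one chosen as ±e_i from each of 16 distinct axes: 2^16·C(35,16) = 266071503667200.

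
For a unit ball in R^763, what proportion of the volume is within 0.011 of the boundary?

1 - (1-0.011)^763 ≈ 0.999784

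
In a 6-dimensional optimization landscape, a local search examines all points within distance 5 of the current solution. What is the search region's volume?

Volume = π^{6/2}·(5)^6/Γ(4) = 15625·π^3/6 ≈ 80745.5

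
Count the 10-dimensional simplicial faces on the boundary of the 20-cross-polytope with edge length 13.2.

Number of 10-faces = 2^(10+1) · C(20,10+1) = 2048 · 167960 = 343982080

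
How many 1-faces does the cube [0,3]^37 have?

Number of 1-faces = C(37,1)·2^(37-1) = 37·68719476736 = 2542620639232.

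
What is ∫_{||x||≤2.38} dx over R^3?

The n-ball volume is π^(n/2)·r^n/Γ(n/2+1). With n=3, r=2.38: V ≈ 56.4702.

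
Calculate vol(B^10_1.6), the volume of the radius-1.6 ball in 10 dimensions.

The n-ball volume is π^(n/2)·r^n/Γ(n/2+1). With n=10, r=1.6: V ≈ 280.394.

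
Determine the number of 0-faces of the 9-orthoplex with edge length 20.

An n-cross-polytope has 2^(k+1)·C(n,k+1) k-faces. Here 2^1·C(9,1) = 2·9 = 18.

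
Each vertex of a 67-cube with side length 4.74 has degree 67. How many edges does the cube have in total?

The 67-cube has n·2^(n-1) = 67·2^66 = 67·73786976294838206464 = 4943727411754159833088 edges.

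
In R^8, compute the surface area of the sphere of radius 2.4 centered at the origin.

|∂B_8(2.4)| ≈ 14892.1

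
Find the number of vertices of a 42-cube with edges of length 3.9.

Number of vertices = 2^42 = 4398046511104.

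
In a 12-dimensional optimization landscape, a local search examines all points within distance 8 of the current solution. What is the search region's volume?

Volume = π^{12/2}·(8)^12/Γ(7) = 4294967296·π^6/45 ≈ 9.17586e+10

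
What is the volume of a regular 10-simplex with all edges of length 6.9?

Volume = 6.9^10 · √(11/2^10) / 10! ≈ 6.98673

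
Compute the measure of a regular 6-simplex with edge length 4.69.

For a regular n-simplex with edge a, V = (a^n / n!)·√((n+1)/2^n). With a=4.69, n=6: V ≈ 4.88836.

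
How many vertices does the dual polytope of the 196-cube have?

The 196-dimensional cross-polytope has 2n = 2·196 = 392 vertices.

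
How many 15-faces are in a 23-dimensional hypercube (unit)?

f_15(23-cube) = (23 choose 15) · 2^8 = 125520384.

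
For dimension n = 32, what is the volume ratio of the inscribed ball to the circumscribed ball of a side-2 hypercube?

V_in/V_out = n^(-n/2) = 32^(-32/2) ≈ 8.27181e-25.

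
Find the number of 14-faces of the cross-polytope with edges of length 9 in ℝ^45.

An n-cross-polytope has 2^(k+1)·C(n,k+1) k-faces. Here 2^15·C(45,15) = 32768·344867425584 = 11300615801536512.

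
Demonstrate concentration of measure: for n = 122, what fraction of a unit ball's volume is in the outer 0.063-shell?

1 - (1-0.063)^122 ≈ 0.999643 ≈ 99.9643%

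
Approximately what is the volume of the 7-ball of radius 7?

The n-ball volume is π^(n/2)·r^n/Γ(n/2+1). With n=7, r=7: V = 1882384·π^3/15 ≈ 3.89105e+06.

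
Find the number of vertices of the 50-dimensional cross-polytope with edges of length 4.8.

The vertices are ±e_1, ..., ±e_50, so there are 2·50 = 100.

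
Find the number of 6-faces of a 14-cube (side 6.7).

Choose 6 of 14 axes to span the face (C(14,6) = 3003 ways), then fix each of the remaining 8 coordinates at one of its two extreme values (2^8 = 256 ways): 3003·256 = 768768.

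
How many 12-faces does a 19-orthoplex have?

f_12(19-orthoplex) = 2^13 · (19 choose 13) = 222265344.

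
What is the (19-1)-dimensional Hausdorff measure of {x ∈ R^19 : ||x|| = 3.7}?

|∂B_19(3.7)| ≈ 1.49614e+10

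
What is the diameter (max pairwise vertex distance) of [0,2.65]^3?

d = √(2.65² + 2.65² + ... + 2.65²) [3 terms] = √(3·2.65²) = 2.65√3 ≈ 4.58993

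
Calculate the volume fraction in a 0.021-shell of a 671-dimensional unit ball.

V(inner)/V(outer) = ((1-0.021)/1)^671 ≈ 6.534e-07, so the shell fraction is 0.9999993466.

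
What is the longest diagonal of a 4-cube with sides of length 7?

||(7,7,...,7)|| = √(4)·7 = 14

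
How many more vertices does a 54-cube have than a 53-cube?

The 54-cube has 2^54 = 18014398509481984 vertices. The 53-cube has 2^53 = 9007199254740992 vertices. Difference: 18014398509481984 - 9007199254740992 = 9007199254740992.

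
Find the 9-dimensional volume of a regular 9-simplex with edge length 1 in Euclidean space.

Volume = 1^9 · √(10/2^9) / 9! ≈ 3.85125e-07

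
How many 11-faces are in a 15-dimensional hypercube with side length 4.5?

Number of 11-faces = C(15,11) · 2^(15-11) = 1365 · 16 = 21840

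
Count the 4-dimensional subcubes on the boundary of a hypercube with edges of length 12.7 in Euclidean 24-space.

Choose 4 of 24 axes to span the face (C(24,4) = 10626 ways), then fix each of the remaining 20 coordinates at one of its two extreme values (2^20 = 1048576 ways): 10626·1048576 = 11142168576.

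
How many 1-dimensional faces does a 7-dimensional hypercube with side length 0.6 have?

Choose 1 of 7 axes to span the face (C(7,1) = 7 ways), then fix each of the remaining 6 coordinates at one of its two extreme values (2^6 = 64 ways): 7·64 = 448.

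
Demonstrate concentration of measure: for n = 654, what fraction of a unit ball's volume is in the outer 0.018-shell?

1 - (1-0.018)^654 ≈ 0.999993 ≈ 99.999307%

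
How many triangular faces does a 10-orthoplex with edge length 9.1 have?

f_2(10-orthoplex) = 2^3 · (10 choose 3) = 960.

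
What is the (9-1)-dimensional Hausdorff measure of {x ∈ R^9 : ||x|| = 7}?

S = n·V_n(r)/r = 9·V_9(7)/7 (volume-to-surface relation), giving 26353376·π^4/15 ≈ 1.71137e+08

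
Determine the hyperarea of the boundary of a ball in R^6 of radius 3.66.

The surface area of an n-ball is 2π^(n/2) r^(n-1) / Γ(n/2). For n=6, r=3.66: 20363.6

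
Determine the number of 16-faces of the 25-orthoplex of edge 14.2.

f_16(25-orthoplex) = 2^17 · (25 choose 17) = 141764198400.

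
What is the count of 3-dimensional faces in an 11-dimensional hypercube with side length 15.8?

Choose 3 of 11 axes to span the face (C(11,3) = 165 ways), then fix each of the remaining 8 coordinates at one of its two extreme values (2^8 = 256 ways): 165·256 = 42240.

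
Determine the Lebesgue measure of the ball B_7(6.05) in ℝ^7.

The n-ball volume is π^(n/2)·r^n/Γ(n/2+1). With n=7, r=6.05: V ≈ 1.40174e+06.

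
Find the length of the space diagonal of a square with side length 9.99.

Diagonal = √2 · 9.99 ≈ 14.128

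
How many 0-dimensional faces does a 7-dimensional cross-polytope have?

Number of 0-faces = 2^(0+1) · C(7,0+1) = 2 · 7 = 14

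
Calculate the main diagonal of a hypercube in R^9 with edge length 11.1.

Diagonal = √9 · 11.1 = 33.3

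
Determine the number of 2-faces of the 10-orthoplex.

Number of 2-faces = 2^(2+1) · C(10,2+1) = 8 · 120 = 960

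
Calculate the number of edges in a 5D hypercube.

An n-cube has n·2^(n-1) edges. With n = 5: 5·16 = 80.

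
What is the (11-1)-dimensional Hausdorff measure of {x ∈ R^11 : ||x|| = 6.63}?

S = n·V_n(r)/r = 11·V_11(6.63)/6.63 (volume-to-surface relation), giving 3.40121e+09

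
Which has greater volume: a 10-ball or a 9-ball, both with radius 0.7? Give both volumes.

V_10(0.7) ≈ 0.0720358. V_9(0.7) ≈ 0.133107. The 9-ball is larger.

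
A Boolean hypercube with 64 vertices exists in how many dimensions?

Since 2^n = 64, we have n = 6.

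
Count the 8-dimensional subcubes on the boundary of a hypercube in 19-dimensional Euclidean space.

f_8(19-cube) = (19 choose 8) · 2^11 = 154791936.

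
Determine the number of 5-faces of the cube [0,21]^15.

Choose 5 of 15 axes to span the face (C(15,5) = 3003 ways), then fix each of the remaining 10 coordinates at one of its two extreme values (2^10 = 1024 ways): 3003·1024 = 3075072.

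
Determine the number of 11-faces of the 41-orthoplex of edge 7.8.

f_11(41-orthoplex) = 2^12 · (41 choose 12) = 32352890552320.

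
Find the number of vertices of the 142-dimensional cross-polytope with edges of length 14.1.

An n-cross-polytope has 2n vertices; here n = 142, giving 284.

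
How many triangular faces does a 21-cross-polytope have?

An n-cross-polytope has 2^(k+1)·C(n,k+1) k-faces. Here 2^3·C(21,3) = 8·1330 = 10640.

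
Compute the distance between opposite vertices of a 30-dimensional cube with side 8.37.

The space diagonal of an n-cube of side s is s√n. Here 8.37·√30 ≈ 45.8444.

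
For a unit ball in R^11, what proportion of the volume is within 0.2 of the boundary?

1 - (1-0.2)^11 ≈ 0.914101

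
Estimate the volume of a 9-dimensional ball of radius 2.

The n-ball volume is π^(n/2)·r^n/Γ(n/2+1). With n=9, r=2: V = 16384·π^4/945 ≈ 1688.84.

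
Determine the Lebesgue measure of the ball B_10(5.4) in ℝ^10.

The n-ball volume is π^(n/2)·r^n/Γ(n/2+1). With n=10, r=5.4: V ≈ 5.37658e+07.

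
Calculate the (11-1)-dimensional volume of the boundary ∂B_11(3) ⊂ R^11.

|∂B_11(3)| = 139968·π^5/35 ≈ 1.2238e+06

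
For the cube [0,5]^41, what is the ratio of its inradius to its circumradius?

Ratio = (s/2)/(s√41/2) = 41^(-1/2) ≈ 0.156174.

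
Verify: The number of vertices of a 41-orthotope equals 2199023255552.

True. The 41-cube has 2^41 = 2199023255552 vertices.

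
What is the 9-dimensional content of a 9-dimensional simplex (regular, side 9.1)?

Volume = 9.1^9 · √(10/2^9) / 9! ≈ 164.807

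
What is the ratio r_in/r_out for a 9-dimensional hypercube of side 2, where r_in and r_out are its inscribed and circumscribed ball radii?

r_in / r_out = (2/2) / (2√9/2) = 1/√9 ≈ 0.333333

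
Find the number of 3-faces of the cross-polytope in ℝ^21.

Each 3-face is the convex hull of 4 vertices, one chosen as ±e_i from each of 4 distinct axes: 2^4·C(21,4) = 95760.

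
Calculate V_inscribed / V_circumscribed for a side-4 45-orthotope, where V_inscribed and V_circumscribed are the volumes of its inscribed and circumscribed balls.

The radii are 4/2 and 4√45/2, so the volume ratio is (1/√45)^45 = 45^{-45/2} ≈ 6.34919e-38.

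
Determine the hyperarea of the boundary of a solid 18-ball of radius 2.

S = n·V_n(r)/r = 18·V_18(2)/2 (volume-to-surface relation), giving 2048·π^9/315 ≈ 193806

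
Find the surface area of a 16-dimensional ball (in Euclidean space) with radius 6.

S_16(6) = 2·π^(16/2)·(6)^15 / Γ(16/2) = 6530347008·π^8/35 ≈ 1.77038e+12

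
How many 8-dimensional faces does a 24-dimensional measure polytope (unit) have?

An n-cube has C(n,k)·2^(n-k) k-faces. Here C(24,8)·2^16 = 735471·65536 = 48199827456.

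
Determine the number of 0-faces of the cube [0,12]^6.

Number of 0-faces = C(6,0) · 2^(6-0) = 1 · 64 = 64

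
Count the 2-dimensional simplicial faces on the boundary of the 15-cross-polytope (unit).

f_2(15-orthoplex) = 2^3 · (15 choose 3) = 3640.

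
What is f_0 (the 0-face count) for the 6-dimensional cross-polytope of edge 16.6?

An n-cross-polytope has 2^(k+1)·C(n,k+1) k-faces. Here 2^1·C(6,1) = 2·6 = 12.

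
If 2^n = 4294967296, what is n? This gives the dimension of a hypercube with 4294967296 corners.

2^n = 4294967296 ⇒ n = log_2(4294967296) = 32.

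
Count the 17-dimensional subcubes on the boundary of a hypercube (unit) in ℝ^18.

f_17(18-cube) = (18 choose 17) · 2^1 = 36.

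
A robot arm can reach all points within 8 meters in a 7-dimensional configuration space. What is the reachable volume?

V = 33554432·π^3/105 ≈ 9.90855e+06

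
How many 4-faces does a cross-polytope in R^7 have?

Number of 4-faces = 2^(4+1) · C(7,4+1) = 32 · 21 = 672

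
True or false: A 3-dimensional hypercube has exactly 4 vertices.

False. The 3-cube has 2^3 = 8 vertices.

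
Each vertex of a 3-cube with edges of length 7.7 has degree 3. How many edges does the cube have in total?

An n-cube has n·2^(n-1) edges. With n = 3: 3·4 = 12.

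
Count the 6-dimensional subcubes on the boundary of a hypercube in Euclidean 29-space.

f_6(29-cube) = (29 choose 6) · 2^23 = 3984756572160.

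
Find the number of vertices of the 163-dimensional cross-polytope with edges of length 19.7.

The 163-dimensional cross-polytope has 2n = 2·163 = 326 vertices.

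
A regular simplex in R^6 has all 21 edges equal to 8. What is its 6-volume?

V_6 = √(7) · 8^6 / (6! · 2^(6/2)) ≈ 120.411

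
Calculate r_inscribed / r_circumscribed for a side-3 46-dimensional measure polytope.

r_in / r_out = (3/2) / (3√46/2) = 1/√46 ≈ 0.147442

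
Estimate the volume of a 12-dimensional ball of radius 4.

The n-ball volume is π^(n/2)·r^n/Γ(n/2+1). With n=12, r=4: V = 1048576·π^6/45 ≈ 2.2402e+07.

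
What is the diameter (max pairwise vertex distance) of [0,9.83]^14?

d = √(9.83² + 9.83² + ... + 9.83²) [14 terms] = √(14·9.83²) = 9.83√14 ≈ 36.7805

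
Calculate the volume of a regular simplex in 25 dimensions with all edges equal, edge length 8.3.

For a regular n-simplex with edge a, V = (a^n / n!)·√((n+1)/2^n). With a=8.3, n=25: V ≈ 5.38169e-06.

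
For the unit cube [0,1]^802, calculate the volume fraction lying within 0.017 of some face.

Shell fraction = 1 - (1-0.034)^802 ≈ 1 - 8.947e-13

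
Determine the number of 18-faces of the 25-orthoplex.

Number of 18-faces = 2^(18+1) · C(25,18+1) = 524288 · 177100 = 92851404800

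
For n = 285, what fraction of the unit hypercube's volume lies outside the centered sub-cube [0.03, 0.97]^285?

Shell fraction = 1 - (1-0.06)^285 ≈ 0.999999978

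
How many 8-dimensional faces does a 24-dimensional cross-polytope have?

Each 8-face is the convex hull of 9 vertices, one chosen as ±e_i from each of 9 distinct axes: 2^9·C(24,9) = 669442048.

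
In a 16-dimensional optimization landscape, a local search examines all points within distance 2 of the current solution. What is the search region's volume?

V_16(2) = π^(16/2) · (2)^16 / Γ(16/2 + 1) = 512·π^8/315 ≈ 15422.6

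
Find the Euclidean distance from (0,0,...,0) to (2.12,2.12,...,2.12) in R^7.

Diagonal = √7 · 2.12 ≈ 5.60899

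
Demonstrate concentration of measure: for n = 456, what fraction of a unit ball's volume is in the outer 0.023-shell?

1 - (1-0.023)^456 ≈ 0.999975 ≈ 99.997534%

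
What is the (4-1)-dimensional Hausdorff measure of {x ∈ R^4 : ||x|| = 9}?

The surface area of an n-ball is 2π^(n/2) r^(n-1) / Γ(n/2). For n=4, r=9: 1458·π^2 ≈ 14389.9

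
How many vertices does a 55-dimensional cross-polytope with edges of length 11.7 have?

The 55-dimensional cross-polytope has 2n = 2·55 = 110 vertices.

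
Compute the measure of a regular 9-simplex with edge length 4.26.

V_9 = √(10) · 4.26^9 / (9! · 2^(9/2)) ≈ 0.177946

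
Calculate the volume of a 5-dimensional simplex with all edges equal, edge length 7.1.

V = (7.1^5 / 5!) · √((5+1) / 2^5) ≈ 65.1045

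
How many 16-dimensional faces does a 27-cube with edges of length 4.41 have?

Number of 16-faces = C(27,16) · 2^(27-16) = 13037895 · 2048 = 26701608960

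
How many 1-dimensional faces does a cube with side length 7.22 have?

Choose 1 of 3 axes to span the face (C(3,1) = 3 ways), then fix each of the remaining 2 coordinates at one of its two extreme values (2^2 = 4 ways): 3·4 = 12.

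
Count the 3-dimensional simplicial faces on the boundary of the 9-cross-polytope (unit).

An n-cross-polytope has 2^(k+1)·C(n,k+1) k-faces. Here 2^4·C(9,4) = 16·126 = 2016.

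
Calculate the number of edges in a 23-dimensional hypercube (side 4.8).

The 23-cube has n·2^(n-1) = 23·2^22 = 23·4194304 = 96468992 edges.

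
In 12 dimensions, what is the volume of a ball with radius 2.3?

V_12(2.3) = π^(12/2) · (2.3)^12 / Γ(12/2 + 1) ≈ 29261.8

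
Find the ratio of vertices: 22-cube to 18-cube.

The 22-cube has 2^22 = 4194304 vertices. The 18-cube has 2^18 = 262144 vertices. Ratio: 4194304/262144 = 16.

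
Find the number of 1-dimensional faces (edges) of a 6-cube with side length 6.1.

Number of 1-faces = C(6,1)·2^(6-1) = 6·32 = 192.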